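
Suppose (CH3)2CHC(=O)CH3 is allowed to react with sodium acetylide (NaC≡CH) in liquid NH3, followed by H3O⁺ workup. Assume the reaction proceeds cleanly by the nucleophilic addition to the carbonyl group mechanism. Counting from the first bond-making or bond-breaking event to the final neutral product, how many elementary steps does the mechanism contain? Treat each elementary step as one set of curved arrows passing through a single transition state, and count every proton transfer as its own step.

Step 1: A lone pair / filled orbital on HC≡C⁻ attacks the electrophilic carbonyl carbon; the π(C=O) electrons shift onto oxygen, producing a tetrahedral alkoxide intermediate.
Step 2: Protonation of the alkoxide by H3O⁺ workup furnishes a propargyl alcohol.
Total: 2 elementary steps.

2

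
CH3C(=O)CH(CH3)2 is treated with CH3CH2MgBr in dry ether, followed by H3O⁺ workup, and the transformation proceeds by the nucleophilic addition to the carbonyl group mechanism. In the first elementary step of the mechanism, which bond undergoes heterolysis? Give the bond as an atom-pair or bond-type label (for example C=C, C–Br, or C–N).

π(C=O)

Step 1: Nucleophilic addition: the carbanion-like carbon of CH3CH2MgBr adds to the carbonyl carbon, pushing the π(C=O) electron pair onto oxygen and giving a tetrahedral alkoxide.
The bond broken in this step is the π(C=O) bond.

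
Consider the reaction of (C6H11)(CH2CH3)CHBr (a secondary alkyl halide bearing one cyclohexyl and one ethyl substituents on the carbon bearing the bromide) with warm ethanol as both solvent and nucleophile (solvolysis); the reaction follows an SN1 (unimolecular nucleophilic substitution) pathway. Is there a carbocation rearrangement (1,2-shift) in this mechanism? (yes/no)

The first-formed carbocation is secondary.
The adjacent cyclohexyl carbon already bears 2 other carbon substituents and has a hydrogen to migrate; after a 1,2-hydride shift from that carbon the positive charge sits on a tertiary centre.
Tertiary is more stable than secondary, so the shift occurs.

yes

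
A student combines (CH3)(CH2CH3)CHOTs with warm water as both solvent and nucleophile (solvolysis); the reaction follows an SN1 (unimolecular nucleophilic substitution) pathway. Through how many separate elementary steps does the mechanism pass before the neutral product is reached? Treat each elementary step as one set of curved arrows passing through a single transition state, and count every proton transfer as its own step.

3

Step 1: The C–O bond breaks with both electrons going to the tosylate; TsO⁻ leaves and a secondary carbocation remains.
(No 1,2-shift: no single shift to an adjacent carbon would give a more stable cation.)
Step 2: A lone pair on the oxygen of H2O attacks the carbocation, forming a new C–O σ-bond and an oxonium ion.
Step 3: Proton transfer from the O–H of the oxonium ion to a solvent molecule delivers the neutral alcohol.
Total: 3 elementary steps.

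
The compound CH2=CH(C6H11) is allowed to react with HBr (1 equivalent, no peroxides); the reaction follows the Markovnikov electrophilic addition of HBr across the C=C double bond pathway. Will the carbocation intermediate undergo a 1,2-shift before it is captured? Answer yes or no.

The first-formed carbocation is secondary.
The adjacent cyclohexyl carbon already bears 2 other carbon substituents and has a hydrogen to migrate; after a 1,2-hydride shift from that carbon the positive charge sits on a tertiary centre.
Tertiary is more stable than secondary, so the shift occurs.

yes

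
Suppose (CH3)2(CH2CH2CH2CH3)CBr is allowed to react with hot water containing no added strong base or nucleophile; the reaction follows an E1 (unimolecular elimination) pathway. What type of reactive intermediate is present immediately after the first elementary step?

Step 1: Rate-determining heterolysis of the C–Br bond gives Br⁻ and a tertiary carbocation.
After step 1 the species present is a tertiary carbocation.

tertiary carbocation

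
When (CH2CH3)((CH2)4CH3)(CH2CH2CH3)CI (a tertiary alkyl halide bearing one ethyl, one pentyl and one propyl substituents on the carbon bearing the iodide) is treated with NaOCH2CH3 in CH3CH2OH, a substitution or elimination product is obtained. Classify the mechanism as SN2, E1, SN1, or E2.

Conditions: a strong base with a tertiary substrate bearing a β-hydrogen.
These conditions are the textbook signature of the E2 pathway.
A strong (often hindered) base removes a β-H in concert with loss of the leaving group — bimolecular elimination.

E2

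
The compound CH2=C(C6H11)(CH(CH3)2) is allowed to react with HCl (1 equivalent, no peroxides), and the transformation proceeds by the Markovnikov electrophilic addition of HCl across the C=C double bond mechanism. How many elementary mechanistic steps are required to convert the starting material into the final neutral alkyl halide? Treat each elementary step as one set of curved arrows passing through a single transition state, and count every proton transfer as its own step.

Step 1: Electrophilic addition begins with the π(C=C) electrons forming a bond to the proton of HCl. Following Markovnikov's rule, the resulting cation is tertiary. The H–Cl bond breaks heterolytically, releasing Cl⁻.
(No 1,2-shift: no single shift to an adjacent carbon would give a more stable cation.)
Step 2: Cl⁻ captures the cation: a lone pair on Cl⁻ fills the empty p orbital, producing the alkyl halide product.
Total: 2 elementary steps.

2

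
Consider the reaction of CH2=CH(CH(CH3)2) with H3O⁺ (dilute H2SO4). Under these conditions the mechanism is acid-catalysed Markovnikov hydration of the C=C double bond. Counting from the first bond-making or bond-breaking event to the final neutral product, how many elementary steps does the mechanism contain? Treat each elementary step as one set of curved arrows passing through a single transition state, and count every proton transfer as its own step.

4

Step 1: The π electrons of the C=C bond attack a proton of H3O⁺; Markovnikov addition places the new C–H on the less-substituted alkene carbon, so the positive charge ends up on the more-substituted carbon — a secondary carbocation. H2O is released.
Step 2: A 1,2-hydride shift from the adjacent isopropyl carbon moves the positive charge from the secondary centre to an adjacent carbon, generating a more stable tertiary carbocation.
Step 3: Water acts as the nucleophile: an oxygen lone pair bonds to the cationic carbon, giving an oxonium-ion intermediate.
Step 4: Deprotonation of the oxonium ion by a water molecule delivers the neutral alcohol and regenerates the acid catalyst.
Total: 4 elementary steps.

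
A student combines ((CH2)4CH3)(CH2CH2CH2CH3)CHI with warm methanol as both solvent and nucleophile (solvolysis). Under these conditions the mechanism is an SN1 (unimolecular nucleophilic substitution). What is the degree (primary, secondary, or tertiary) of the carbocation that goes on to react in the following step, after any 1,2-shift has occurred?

Step 1: Rate-determining heterolysis of the C–I bond gives I⁻ and a secondary carbocation.
No single 1,2-shift to an adjacent carbon would give a more-substituted cation, so no rearrangement occurs.

secondary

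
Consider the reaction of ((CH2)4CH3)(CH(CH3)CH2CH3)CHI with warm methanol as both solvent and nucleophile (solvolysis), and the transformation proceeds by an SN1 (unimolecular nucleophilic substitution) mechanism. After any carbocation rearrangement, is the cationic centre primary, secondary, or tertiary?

tertiary

Step 1: Rate-determining heterolysis of the C–I bond gives I⁻ and a secondary carbocation.
Step 2: A hydride (H with its bonding pair) migrates from the adjacent sec-butyl carbon to the cationic centre — a 1,2-hydride shift — upgrading the secondary cation to a tertiary one.
The cation rearranges from secondary to tertiary via a 1,2-hydride shift from the adjacent sec-butyl carbon; the tertiary cation is what reacts next.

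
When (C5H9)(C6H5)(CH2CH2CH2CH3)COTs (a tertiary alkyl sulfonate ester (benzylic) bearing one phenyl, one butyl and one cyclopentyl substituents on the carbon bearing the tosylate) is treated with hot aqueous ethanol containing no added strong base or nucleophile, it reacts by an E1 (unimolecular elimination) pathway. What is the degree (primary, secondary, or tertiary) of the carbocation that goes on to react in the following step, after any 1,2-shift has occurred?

Step 1: Ionisation: the C–O σ-bond cleaves heterolytically; both bonding electrons depart with TsO⁻, leaving a tertiary carbocation at the α-carbon.
No single 1,2-shift to an adjacent carbon would give a more-substituted cation, so no rearrangement occurs.

tertiary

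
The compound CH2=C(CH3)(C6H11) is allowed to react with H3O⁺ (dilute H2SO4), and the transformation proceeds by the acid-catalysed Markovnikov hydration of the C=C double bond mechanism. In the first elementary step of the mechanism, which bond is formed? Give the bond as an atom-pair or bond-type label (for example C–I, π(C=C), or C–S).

C–H

Step 1: The π electrons of the C=C bond attack a proton of H3O⁺; Markovnikov addition places the new C–H on the less-substituted alkene carbon, so the positive charge ends up on the more-substituted carbon — a tertiary carbocation. H2O is released.
The bond formed in this step is the C–H bond.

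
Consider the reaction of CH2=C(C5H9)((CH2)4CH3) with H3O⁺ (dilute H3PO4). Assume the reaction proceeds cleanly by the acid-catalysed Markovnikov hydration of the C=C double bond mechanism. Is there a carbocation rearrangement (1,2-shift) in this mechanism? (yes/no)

no

The first-formed carbocation is tertiary.
No single 1,2-shift to an adjacent carbon would produce a more-substituted cation than the one already present, so no rearrangement occurs.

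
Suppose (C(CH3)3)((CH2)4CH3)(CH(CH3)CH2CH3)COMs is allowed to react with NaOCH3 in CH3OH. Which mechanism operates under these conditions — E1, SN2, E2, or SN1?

E2

Conditions: a strong base with a tertiary substrate bearing a β-hydrogen.
These conditions are the textbook signature of the E2 pathway.
A strong (often hindered) base removes a β-H in concert with loss of the leaving group — bimolecular elimination.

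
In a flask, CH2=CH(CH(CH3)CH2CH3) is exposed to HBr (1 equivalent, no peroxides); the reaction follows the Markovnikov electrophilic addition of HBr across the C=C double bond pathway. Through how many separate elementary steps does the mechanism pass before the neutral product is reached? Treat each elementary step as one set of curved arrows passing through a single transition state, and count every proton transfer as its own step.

3

Step 1: Electrophilic addition begins with the π(C=C) electrons forming a bond to the proton of HBr. Following Markovnikov's rule, the resulting cation is secondary. The H–Br bond breaks heterolytically, releasing Br⁻.
Step 2: Carbocation rearrangement: a 1,2-hydride shift from the adjacent sec-butyl carbon converts the initially-formed secondary cation into the more stable tertiary cation.
Step 3: Nucleophilic attack by Br⁻ on the carbocation completes the addition, giving R–Br.
Total: 3 elementary steps.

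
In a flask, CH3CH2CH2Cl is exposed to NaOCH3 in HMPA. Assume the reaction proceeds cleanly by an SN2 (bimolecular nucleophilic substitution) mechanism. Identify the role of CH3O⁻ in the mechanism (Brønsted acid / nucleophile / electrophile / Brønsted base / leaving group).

nucleophile

Step 1: Backside attack by CH3O⁻ on the carbon bearing the chloride: the new C–O bond forms as the C–Cl bond breaks, with Walden inversion at carbon.
CH3O⁻ donates an electron pair to form a new σ-bond to carbon — it is the nucleophile.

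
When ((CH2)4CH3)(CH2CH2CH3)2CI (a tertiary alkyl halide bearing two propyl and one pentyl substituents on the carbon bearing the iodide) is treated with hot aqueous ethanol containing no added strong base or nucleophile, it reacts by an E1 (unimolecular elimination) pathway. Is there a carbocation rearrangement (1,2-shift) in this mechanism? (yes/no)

no

The first-formed carbocation is tertiary.
No single 1,2-shift to an adjacent carbon would produce a more-substituted cation than the one already present, so no rearrangement occurs.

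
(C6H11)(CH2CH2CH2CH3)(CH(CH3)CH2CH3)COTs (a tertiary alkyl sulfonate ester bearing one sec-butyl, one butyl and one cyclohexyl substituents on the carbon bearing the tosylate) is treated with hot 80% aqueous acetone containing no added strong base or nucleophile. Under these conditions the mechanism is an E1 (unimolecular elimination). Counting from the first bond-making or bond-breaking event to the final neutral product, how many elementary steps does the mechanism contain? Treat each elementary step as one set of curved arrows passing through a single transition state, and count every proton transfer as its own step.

Step 1: The C–O bond breaks with both electrons going to the tosylate; TsO⁻ leaves and a tertiary carbocation remains.
(No 1,2-shift: no single shift to an adjacent carbon would give a more stable cation.)
Step 2: A water molecule (solvent) deprotonates a β-carbon; as the C–H bond breaks, those electrons form the new alkene π bond.
Total: 2 elementary steps.

2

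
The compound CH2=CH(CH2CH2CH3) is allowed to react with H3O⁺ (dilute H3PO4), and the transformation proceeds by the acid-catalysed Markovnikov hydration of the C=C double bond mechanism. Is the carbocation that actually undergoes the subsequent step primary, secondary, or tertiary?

Step 1: Electrophilic addition begins with the π(C=C) electrons forming a bond to the proton of H3O⁺. Following Markovnikov's rule, the resulting cation is secondary. H2O is released.
No single 1,2-shift to an adjacent carbon would give a more-substituted cation, so no rearrangement occurs.

secondary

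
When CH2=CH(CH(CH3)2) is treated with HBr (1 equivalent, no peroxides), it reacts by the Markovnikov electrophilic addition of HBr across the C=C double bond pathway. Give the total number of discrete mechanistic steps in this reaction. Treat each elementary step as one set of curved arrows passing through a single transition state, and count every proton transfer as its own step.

Step 1: Protonation of the alkene by HBr: the π bond acts as the nucleophile and picks up H⁺, giving the more stable (Markovnikov) secondary carbocation. The H–Br bond breaks heterolytically, releasing Br⁻.
Step 2: A 1,2-hydride shift from the adjacent isopropyl carbon moves the positive charge from the secondary centre to an adjacent carbon, generating a more stable tertiary carbocation.
Step 3: Nucleophilic attack by Br⁻ on the carbocation completes the addition, giving R–Br.
Total: 3 elementary steps.

3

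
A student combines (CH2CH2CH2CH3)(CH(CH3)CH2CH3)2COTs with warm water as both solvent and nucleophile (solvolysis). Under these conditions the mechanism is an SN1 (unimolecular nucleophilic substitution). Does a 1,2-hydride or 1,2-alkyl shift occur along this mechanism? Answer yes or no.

no

The first-formed carbocation is tertiary.
No single 1,2-shift to an adjacent carbon would produce a more-substituted cation than the one already present, so no rearrangement occurs.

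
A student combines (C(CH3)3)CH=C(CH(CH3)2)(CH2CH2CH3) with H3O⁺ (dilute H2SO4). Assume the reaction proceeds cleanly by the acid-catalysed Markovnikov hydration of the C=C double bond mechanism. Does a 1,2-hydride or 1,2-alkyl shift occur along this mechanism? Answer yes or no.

The first-formed carbocation is tertiary.
No single 1,2-shift to an adjacent carbon would produce a more-substituted cation than the one already present, so no rearrangement occurs.

no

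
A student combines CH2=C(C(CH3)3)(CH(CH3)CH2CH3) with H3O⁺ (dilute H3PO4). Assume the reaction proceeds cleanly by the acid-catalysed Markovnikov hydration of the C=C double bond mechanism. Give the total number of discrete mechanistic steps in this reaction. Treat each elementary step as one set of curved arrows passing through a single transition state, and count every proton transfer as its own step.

Step 1: Protonation of the alkene by H3O⁺: the π bond acts as the nucleophile and picks up H⁺, giving the more stable (Markovnikov) tertiary carbocation. H2O is released.
(No 1,2-shift: no single shift to an adjacent carbon would give a more stable cation.)
Step 2: Nucleophilic capture of the cation by H2O produces the protonated alcohol (an oxonium ion).
Step 3: Proton transfer from the O–H of the oxonium ion to H2O completes the catalytic cycle and yields the alcohol.
Total: 3 elementary steps.

3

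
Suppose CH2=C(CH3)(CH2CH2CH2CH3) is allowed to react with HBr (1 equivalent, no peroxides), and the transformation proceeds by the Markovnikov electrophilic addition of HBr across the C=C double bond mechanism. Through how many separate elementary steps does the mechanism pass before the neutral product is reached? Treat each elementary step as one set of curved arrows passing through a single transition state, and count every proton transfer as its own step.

2

Step 1: The π electrons of the C=C bond attack a proton of HBr; Markovnikov addition places the new C–H on the less-substituted alkene carbon, so the positive charge ends up on the more-substituted carbon — a tertiary carbocation. The H–Br bond breaks heterolytically, releasing Br⁻.
(No 1,2-shift: no single shift to an adjacent carbon would give a more stable cation.)
Step 2: Br⁻ captures the cation: a lone pair on Br⁻ fills the empty p orbital, producing the alkyl halide product.
Total: 2 elementary steps.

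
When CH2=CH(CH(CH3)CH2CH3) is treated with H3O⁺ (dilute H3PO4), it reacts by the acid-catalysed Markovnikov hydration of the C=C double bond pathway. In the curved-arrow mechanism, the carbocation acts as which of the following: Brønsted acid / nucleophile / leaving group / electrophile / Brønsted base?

electrophile

Step 3: A lone pair on the oxygen of H2O attacks the carbocation, forming a C–O bond and an oxonium ion (a protonated alcohol).
The carbocation accepts an electron pair into an empty or π* orbital — it is the electrophile.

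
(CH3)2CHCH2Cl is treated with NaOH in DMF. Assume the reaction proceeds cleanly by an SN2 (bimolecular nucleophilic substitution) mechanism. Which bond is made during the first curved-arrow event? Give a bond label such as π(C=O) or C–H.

C–O

Step 1: The hydroxide nucleophile donates a lone pair from O to the α-carbon in a backside attack; simultaneously the C–Cl σ-bond breaks and both of its electrons leave with Cl⁻. One concerted step with inversion of configuration.
The bond formed in this step is the C–O bond.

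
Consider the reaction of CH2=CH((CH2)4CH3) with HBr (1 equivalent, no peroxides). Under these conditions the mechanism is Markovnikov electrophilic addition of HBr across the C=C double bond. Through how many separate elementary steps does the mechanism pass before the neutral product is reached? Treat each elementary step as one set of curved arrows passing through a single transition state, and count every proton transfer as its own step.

2

Step 1: Electrophilic addition begins with the π(C=C) electrons forming a bond to the proton of HBr. Following Markovnikov's rule, the resulting cation is secondary. The H–Br bond breaks heterolytically, releasing Br⁻.
(No 1,2-shift: no single shift to an adjacent carbon would give a more stable cation.)
Step 2: The Br⁻ anion donates a lone pair to the carbocation, forming the new C–Br σ-bond and giving the neutral alkyl halide.
Total: 2 elementary steps.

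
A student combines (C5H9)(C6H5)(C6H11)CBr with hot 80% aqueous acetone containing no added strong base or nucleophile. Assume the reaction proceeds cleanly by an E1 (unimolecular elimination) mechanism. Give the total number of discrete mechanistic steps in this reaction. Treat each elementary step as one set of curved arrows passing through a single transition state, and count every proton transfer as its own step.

2

Step 1: Unassisted departure of Br⁻ (taking the C–Br bonding pair) generates a tertiary carbocation.
(No 1,2-shift: no single shift to an adjacent carbon would give a more stable cation.)
Step 2: Loss of a β-proton to a water molecule of the solvent: the C–H bonding pair collapses toward the cationic carbon to form the C=C π bond, yielding the alkene.
Total: 2 elementary steps.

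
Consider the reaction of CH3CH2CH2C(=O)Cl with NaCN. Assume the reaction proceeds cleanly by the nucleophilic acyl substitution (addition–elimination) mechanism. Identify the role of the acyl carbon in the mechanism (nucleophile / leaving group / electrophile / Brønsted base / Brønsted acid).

electrophile

Step 1: A lone pair on the C of CN⁻ attacks the electrophilic acyl carbon; the π(C=O) electrons move onto oxygen, giving a tetrahedral intermediate.
The acyl carbon accepts an electron pair into an empty or π* orbital — it is the electrophile.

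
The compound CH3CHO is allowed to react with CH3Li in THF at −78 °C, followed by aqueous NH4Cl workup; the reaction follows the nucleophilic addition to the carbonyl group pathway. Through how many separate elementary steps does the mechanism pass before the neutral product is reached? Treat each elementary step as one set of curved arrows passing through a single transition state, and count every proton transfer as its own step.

Step 1: A lone pair / filled orbital on the carbanion-like carbon of CH3Li attacks the electrophilic carbonyl carbon; the π(C=O) electrons shift onto oxygen, producing a tetrahedral alkoxide intermediate.
Step 2: The alkoxide picks up a proton during aqueous NH4Cl workup to yield an alcohol.
Total: 2 elementary steps.

2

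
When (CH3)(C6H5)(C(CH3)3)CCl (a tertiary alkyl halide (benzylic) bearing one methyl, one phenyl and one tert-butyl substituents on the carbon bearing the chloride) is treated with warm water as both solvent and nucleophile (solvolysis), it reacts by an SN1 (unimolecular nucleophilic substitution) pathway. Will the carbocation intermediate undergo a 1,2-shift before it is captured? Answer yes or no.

The first-formed carbocation is tertiary.
No single 1,2-shift to an adjacent carbon would produce a more-substituted cation than the one already present, so no rearrangement occurs.

no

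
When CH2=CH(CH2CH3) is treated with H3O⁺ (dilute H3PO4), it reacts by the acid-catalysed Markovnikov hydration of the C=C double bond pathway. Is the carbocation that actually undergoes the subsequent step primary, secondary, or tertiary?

secondary

Step 1: Electrophilic addition begins with the π(C=C) electrons forming a bond to the proton of H3O⁺. Following Markovnikov's rule, the resulting cation is secondary. H2O is released.
No single 1,2-shift to an adjacent carbon would give a more-substituted cation, so no rearrangement occurs.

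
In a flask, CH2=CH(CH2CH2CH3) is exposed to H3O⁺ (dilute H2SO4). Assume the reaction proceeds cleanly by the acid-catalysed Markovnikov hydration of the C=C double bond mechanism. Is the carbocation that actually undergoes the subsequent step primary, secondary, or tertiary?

Step 1: Protonation of the alkene by H3O⁺: the π bond acts as the nucleophile and picks up H⁺, giving the more stable (Markovnikov) secondary carbocation. H2O is released.
No single 1,2-shift to an adjacent carbon would give a more-substituted cation, so no rearrangement occurs.

secondary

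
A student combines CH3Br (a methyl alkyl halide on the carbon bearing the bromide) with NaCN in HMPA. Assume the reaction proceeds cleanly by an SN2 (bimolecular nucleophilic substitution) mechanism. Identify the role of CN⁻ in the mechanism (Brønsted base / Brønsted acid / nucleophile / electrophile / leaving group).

nucleophile

Step 1: The cyanide nucleophile donates a lone pair from C to the α-carbon in a backside attack; simultaneously the C–Br σ-bond breaks and both of its electrons leave with Br⁻. One concerted step with inversion of configuration.
CN⁻ donates an electron pair to form a new σ-bond to carbon — it is the nucleophile.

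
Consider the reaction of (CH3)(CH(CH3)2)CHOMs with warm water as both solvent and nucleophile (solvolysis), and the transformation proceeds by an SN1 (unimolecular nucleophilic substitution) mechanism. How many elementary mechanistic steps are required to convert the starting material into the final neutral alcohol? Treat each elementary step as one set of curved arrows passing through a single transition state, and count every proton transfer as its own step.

Step 1: Rate-determining heterolysis of the C–O bond gives MsO⁻ and a secondary carbocation.
Step 2: Carbocation rearrangement: a 1,2-hydride shift from the adjacent isopropyl carbon converts the initially-formed secondary cation into the more stable tertiary cation.
Step 3: A lone pair on the oxygen of H2O attacks the carbocation, forming a new C–O σ-bond and an oxonium ion.
Step 4: A second solvent molecule removes the proton on oxygen, giving the neutral alcohol product.
Total: 4 elementary steps.

4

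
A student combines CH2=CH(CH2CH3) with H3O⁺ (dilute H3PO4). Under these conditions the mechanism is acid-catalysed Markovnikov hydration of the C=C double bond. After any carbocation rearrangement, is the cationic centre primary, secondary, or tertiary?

secondary

Step 1: Electrophilic addition begins with the π(C=C) electrons forming a bond to the proton of H3O⁺. Following Markovnikov's rule, the resulting cation is secondary. H2O is released.
No single 1,2-shift to an adjacent carbon would give a more-substituted cation, so no rearrangement occurs.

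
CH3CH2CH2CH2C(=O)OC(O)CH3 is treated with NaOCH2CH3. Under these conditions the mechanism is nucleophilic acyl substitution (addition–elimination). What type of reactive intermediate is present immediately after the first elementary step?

tetrahedral intermediate

Step 1: CH3CH2O⁻ adds to the carbonyl carbon; the C=O π electrons shift onto oxygen and a tetrahedral alkoxide intermediate forms.
After step 1 the species present is a tetrahedral intermediate.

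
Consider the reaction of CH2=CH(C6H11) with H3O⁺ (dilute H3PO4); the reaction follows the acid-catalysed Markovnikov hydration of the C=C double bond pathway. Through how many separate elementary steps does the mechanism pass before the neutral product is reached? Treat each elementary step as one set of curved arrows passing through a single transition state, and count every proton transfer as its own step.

4

Step 1: The π electrons of the C=C bond attack a proton of H3O⁺; Markovnikov addition places the new C–H on the less-substituted alkene carbon, so the positive charge ends up on the more-substituted carbon — a secondary carbocation. H2O is released.
Step 2: A hydride (H with its bonding pair) migrates from the adjacent cyclohexyl carbon to the cationic centre — a 1,2-hydride shift — upgrading the secondary cation to a tertiary one.
Step 3: Nucleophilic capture of the cation by H2O produces the protonated alcohol (an oxonium ion).
Step 4: Proton transfer from the O–H of the oxonium ion to H2O completes the catalytic cycle and yields the alcohol.
Total: 4 elementary steps.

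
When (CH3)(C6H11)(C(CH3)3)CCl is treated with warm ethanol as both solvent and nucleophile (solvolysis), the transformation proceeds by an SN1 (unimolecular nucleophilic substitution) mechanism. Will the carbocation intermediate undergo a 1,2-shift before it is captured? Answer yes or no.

The first-formed carbocation is tertiary.
No single 1,2-shift to an adjacent carbon would produce a more-substituted cation than the one already present, so no rearrangement occurs.

no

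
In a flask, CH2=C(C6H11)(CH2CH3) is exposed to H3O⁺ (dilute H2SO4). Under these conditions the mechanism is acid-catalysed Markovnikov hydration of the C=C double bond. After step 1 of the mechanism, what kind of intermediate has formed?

Step 1: Protonation of the alkene by H3O⁺: the π bond acts as the nucleophile and picks up H⁺, giving the more stable (Markovnikov) tertiary carbocation. H2O is released.
After step 1 the species present is a tertiary carbocation.

tertiary carbocation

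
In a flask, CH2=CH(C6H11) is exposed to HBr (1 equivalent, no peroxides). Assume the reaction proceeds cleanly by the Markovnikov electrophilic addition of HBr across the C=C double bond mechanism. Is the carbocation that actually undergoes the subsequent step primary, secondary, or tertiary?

tertiary

Step 1: The π electrons of the C=C bond attack a proton of HBr; Markovnikov addition places the new C–H on the less-substituted alkene carbon, so the positive charge ends up on the more-substituted carbon — a secondary carbocation. The H–Br bond breaks heterolytically, releasing Br⁻.
Step 2: A hydride (H with its bonding pair) migrates from the adjacent cyclohexyl carbon to the cationic centre — a 1,2-hydride shift — upgrading the secondary cation to a tertiary one.
The cation rearranges from secondary to tertiary via a 1,2-hydride shift from the adjacent cyclohexyl carbon; the tertiary cation is what reacts next.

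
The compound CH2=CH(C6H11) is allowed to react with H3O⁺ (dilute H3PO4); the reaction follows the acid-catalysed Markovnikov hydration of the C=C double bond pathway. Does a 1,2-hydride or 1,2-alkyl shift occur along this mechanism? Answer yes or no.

yes

The first-formed carbocation is secondary.
The adjacent cyclohexyl carbon already bears 2 other carbon substituents and has a hydrogen to migrate; after a 1,2-hydride shift from that carbon the positive charge sits on a tertiary centre.
Tertiary is more stable than secondary, so the shift occurs.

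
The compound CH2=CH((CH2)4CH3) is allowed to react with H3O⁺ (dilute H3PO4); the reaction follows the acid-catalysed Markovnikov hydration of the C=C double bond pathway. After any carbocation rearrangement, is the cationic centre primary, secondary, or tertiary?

Step 1: Protonation of the alkene by H3O⁺: the π bond acts as the nucleophile and picks up H⁺, giving the more stable (Markovnikov) secondary carbocation. H2O is released.
No single 1,2-shift to an adjacent carbon would give a more-substituted cation, so no rearrangement occurs.

secondary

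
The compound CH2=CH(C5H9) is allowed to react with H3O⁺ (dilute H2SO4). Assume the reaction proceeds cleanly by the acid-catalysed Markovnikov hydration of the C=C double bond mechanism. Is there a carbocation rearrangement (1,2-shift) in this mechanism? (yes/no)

yes

The first-formed carbocation is secondary.
The adjacent cyclopentyl carbon already bears 2 other carbon substituents and has a hydrogen to migrate; after a 1,2-hydride shift from that carbon the positive charge sits on a tertiary centre.
Tertiary is more stable than secondary, so the shift occurs.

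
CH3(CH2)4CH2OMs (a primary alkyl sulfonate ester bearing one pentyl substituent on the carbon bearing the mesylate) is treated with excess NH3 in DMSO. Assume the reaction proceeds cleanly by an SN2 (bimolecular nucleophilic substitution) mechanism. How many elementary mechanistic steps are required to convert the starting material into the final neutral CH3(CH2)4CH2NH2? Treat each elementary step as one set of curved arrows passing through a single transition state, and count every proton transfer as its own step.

2

Step 1: A lone pair on the N of NH3 attacks the α-carbon from the back side while the C–O bond breaks; both bonding electrons leave with MsO⁻. The product of this concerted step is an alkylammonium ion.
Step 2: A second equivalent of NH3 removes a proton from the N, giving the neutral product.
Total: 2 elementary steps.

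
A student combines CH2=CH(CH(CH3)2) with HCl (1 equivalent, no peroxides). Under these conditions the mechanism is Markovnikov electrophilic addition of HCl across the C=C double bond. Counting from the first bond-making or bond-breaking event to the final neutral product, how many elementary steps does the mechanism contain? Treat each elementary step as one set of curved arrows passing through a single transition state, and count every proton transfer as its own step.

3

Step 1: Electrophilic addition begins with the π(C=C) electrons forming a bond to the proton of HCl. Following Markovnikov's rule, the resulting cation is secondary. The H–Cl bond breaks heterolytically, releasing Cl⁻.
Step 2: A hydride (H with its bonding pair) migrates from the adjacent isopropyl carbon to the cationic centre — a 1,2-hydride shift — upgrading the secondary cation to a tertiary one.
Step 3: Nucleophilic attack by Cl⁻ on the carbocation completes the addition, giving R–Cl.
Total: 3 elementary steps.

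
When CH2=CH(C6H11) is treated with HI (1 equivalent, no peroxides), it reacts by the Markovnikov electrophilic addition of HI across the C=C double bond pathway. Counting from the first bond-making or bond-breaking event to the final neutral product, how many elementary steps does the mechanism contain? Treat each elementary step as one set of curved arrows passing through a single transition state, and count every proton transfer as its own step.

Step 1: Protonation of the alkene by HI: the π bond acts as the nucleophile and picks up H⁺, giving the more stable (Markovnikov) secondary carbocation. The H–I bond breaks heterolytically, releasing I⁻.
Step 2: A hydride (H with its bonding pair) migrates from the adjacent cyclohexyl carbon to the cationic centre — a 1,2-hydride shift — upgrading the secondary cation to a tertiary one.
Step 3: Nucleophilic attack by I⁻ on the carbocation completes the addition, giving R–I.
Total: 3 elementary steps.

3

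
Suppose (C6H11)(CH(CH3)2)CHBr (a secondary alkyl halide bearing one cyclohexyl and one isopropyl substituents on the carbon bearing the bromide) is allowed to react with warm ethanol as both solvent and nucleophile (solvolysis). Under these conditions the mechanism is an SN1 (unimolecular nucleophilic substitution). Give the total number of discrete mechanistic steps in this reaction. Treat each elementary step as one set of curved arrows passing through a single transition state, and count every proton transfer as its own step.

4

Step 1: Unassisted departure of Br⁻ (taking the C–Br bonding pair) generates a secondary carbocation.
Step 2: A 1,2-hydride shift from the adjacent cyclohexyl carbon moves the positive charge from the secondary centre to an adjacent carbon, generating a more stable tertiary carbocation.
Step 3: A lone pair on the oxygen of CH3CH2OH attacks the carbocation, forming a new C–O σ-bond and an oxonium ion.
Step 4: Deprotonation of the oxonium oxygen by solvent ethanol yields the neutral ether.
Total: 4 elementary steps.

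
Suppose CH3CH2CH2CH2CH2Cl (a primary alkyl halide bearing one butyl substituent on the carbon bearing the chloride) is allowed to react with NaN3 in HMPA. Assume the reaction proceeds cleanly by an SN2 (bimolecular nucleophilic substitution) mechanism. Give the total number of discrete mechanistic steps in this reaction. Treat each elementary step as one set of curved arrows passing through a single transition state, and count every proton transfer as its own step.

1

Step 1: N3⁻ attacks the back face of the α-carbon while Cl⁻ departs with the C–Cl bonding pair — a single concerted displacement through a pentacoordinate transition state.
Total: 1 elementary step.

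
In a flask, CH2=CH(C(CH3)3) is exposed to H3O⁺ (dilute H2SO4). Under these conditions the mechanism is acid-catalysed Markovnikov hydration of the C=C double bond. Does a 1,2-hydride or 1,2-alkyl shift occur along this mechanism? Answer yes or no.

The first-formed carbocation is secondary.
The adjacent tert-butyl carbon has no hydrogen but bears methyl groups; migration of one methyl with its bonding pair (a 1,2-methyl shift) places the charge on a tertiary centre.
Tertiary is more stable than secondary, so the shift occurs.

yes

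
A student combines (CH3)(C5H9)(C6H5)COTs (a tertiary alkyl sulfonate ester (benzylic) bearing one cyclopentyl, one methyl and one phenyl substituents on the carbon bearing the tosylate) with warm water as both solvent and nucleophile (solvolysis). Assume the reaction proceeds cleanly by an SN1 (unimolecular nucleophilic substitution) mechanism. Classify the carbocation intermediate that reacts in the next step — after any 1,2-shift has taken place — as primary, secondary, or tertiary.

Step 1: Rate-determining heterolysis of the C–O bond gives TsO⁻ and a tertiary carbocation.
No single 1,2-shift to an adjacent carbon would give a more-substituted cation, so no rearrangement occurs.

tertiary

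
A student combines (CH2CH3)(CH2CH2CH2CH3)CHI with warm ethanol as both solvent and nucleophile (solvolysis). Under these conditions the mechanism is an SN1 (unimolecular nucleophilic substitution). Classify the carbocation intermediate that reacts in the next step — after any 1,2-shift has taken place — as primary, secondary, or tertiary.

Step 1: Rate-determining heterolysis of the C–I bond gives I⁻ and a secondary carbocation.
No single 1,2-shift to an adjacent carbon would give a more-substituted cation, so no rearrangement occurs.

secondary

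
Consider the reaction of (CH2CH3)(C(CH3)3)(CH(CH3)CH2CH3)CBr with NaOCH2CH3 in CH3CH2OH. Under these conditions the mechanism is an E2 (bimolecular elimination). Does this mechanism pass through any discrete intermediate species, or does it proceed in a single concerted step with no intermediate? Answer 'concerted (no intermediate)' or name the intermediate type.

concerted (no intermediate)

Concerted anti-periplanar elimination: CH3CH2O⁻ abstracts a β-H while Br⁻ leaves, and the C–H electrons become the new C=C π bond — all in a single transition state.
All bond changes occur in one transition state; no discrete intermediate is formed.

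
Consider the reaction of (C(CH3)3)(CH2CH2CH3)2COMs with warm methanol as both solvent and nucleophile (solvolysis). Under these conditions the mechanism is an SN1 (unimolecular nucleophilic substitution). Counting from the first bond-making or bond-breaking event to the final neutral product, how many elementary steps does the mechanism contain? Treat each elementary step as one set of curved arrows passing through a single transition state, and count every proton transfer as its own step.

3

Step 1: Ionisation: the C–O σ-bond cleaves heterolytically; both bonding electrons depart with MsO⁻, leaving a tertiary carbocation at the α-carbon.
(No 1,2-shift: no single shift to an adjacent carbon would give a more stable cation.)
Step 2: CH3OH donates an oxygen lone pair into the empty p orbital of the cation, giving a protonated ether (an oxonium ion).
Step 3: Deprotonation of the oxonium oxygen by solvent methanol yields the neutral ether.
Total: 3 elementary steps.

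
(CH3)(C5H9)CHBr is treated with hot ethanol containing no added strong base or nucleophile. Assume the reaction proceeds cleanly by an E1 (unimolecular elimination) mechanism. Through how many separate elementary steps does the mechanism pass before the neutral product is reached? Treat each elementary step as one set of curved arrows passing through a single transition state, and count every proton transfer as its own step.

Step 1: The C–Br bond breaks with both electrons going to the bromide; Br⁻ leaves and a secondary carbocation remains.
Step 2: A hydride (H with its bonding pair) migrates from the adjacent cyclopentyl carbon to the cationic centre — a 1,2-hydride shift — upgrading the secondary cation to a tertiary one.
Step 3: An ethanol molecule (solvent) deprotonates a β-carbon; as the C–H bond breaks, those electrons form the new alkene π bond.
Total: 3 elementary steps.

3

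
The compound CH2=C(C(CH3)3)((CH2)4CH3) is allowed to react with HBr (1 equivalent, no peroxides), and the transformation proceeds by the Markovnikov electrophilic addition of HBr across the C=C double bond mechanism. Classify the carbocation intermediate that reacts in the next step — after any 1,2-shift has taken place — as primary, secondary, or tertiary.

tertiary

Step 1: The π electrons of the C=C bond attack a proton of HBr; Markovnikov addition places the new C–H on the less-substituted alkene carbon, so the positive charge ends up on the more-substituted carbon — a tertiary carbocation. The H–Br bond breaks heterolytically, releasing Br⁻.
No single 1,2-shift to an adjacent carbon would give a more-substituted cation, so no rearrangement occurs.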